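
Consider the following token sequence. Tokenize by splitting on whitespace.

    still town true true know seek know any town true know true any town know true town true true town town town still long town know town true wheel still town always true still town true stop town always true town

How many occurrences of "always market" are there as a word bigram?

Scanning the 40 overlapping bigram windows for "always market":
  (none found)

0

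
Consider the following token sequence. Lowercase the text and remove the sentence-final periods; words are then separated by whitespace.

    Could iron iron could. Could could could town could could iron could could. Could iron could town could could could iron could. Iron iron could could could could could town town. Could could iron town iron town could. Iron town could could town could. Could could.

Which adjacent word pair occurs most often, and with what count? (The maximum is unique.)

"could could", 16 times

Bigram frequencies (highest first):
  could could: 16
  could iron: 7
  town could: 6
  iron could: 5
  could town: 4
  iron town: 3
  … (3 more, each ≤ 2)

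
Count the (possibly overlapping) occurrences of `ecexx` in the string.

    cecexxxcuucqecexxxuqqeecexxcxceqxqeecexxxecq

Sliding a length-5 window over the 44 characters (40 positions):
  position 2–6: ecexx
  position 13–17: ecexx
  position 23–27: ecexx
  position 36–40: ecexx

4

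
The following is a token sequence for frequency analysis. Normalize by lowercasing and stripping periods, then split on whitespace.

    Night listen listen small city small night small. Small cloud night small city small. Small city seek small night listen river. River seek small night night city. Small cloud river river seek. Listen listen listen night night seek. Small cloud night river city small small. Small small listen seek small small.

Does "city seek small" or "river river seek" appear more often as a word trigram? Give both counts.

"river river seek" (2 vs 1)

"city seek small": 1 occurrence
"river river seek": 2 occurrences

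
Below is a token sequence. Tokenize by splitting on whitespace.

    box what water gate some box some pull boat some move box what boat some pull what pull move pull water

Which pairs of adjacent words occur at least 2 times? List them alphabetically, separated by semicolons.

boat some; box what; some pull

Bigram counts meeting the condition (at least 2 times):
  boat some: 2
  box what: 2
  some pull: 2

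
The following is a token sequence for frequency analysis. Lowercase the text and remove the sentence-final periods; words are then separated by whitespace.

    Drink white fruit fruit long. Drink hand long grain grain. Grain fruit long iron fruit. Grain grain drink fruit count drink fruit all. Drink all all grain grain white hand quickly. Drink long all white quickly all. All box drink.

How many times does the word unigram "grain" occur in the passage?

Scanning the 40 tokens for "grain":
  position 9: grain
  position 10: grain
  position 11: grain
  position 16: grain
  position 17: grain
  position 27: grain
  position 28: grain

7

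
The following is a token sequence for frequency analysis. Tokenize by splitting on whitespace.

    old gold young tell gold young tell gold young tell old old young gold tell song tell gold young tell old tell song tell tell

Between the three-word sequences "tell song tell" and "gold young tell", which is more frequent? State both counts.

"tell song tell": 2 occurrences
"gold young tell": 4 occurrences

"gold young tell" (4 vs 2)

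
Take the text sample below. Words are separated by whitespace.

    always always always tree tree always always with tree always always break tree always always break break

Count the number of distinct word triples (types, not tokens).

12

17 tokens → 15 trigram windows in total.
Repeated trigrams (each contributes count−1 duplicates):
  tree always always: 3
  always always break: 2
3 duplicate windows → 15 − 3 = 12 distinct.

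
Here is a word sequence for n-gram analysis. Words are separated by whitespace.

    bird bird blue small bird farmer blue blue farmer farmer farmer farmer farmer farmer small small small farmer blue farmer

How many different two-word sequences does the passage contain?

20 tokens → 19 bigram windows in total.
Repeated bigrams (each contributes count−1 duplicates):
  farmer farmer: 5
  blue farmer: 2
  farmer blue: 2
  small small: 2
7 duplicate windows → 19 − 7 = 12 distinct.

12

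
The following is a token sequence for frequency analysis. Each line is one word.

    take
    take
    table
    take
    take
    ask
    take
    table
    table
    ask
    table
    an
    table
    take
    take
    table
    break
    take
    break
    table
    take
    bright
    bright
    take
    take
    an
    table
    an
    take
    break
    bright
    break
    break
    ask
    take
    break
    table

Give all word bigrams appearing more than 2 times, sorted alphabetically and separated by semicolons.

Bigram counts meeting the condition (more than 2 times):
  table take: 3
  take break: 3
  take table: 3
  take take: 4

table take; take break; take table; take take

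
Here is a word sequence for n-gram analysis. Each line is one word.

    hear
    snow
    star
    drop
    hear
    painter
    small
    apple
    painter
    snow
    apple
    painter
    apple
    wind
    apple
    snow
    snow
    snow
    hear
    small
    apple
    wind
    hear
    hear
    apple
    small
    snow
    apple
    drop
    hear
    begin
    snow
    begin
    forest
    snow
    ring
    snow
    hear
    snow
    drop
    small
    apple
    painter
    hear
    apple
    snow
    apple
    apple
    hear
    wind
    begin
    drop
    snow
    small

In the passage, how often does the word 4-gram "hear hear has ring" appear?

Scanning the 51 overlapping 4-gram windows for "hear hear has ring":
  (none found)

0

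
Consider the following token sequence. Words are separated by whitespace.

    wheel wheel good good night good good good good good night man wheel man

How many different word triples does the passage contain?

9

14 tokens → 12 trigram windows in total.
Repeated trigrams (each contributes count−1 duplicates):
  good good good: 3
  good good night: 2
3 duplicate windows → 12 − 3 = 9 distinct.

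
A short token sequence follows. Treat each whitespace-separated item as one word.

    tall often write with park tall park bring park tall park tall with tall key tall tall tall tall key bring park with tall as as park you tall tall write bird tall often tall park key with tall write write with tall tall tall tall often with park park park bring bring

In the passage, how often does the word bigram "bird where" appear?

Scanning the 52 overlapping bigram windows for "bird where":
  (none found)

0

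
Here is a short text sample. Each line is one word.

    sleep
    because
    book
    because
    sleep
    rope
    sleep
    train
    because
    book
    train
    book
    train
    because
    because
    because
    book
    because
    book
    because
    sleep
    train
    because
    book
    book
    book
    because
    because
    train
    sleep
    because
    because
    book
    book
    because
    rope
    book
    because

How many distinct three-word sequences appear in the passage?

28

38 tokens → 36 trigram windows in total.
Repeated trigrams (each contributes count−1 duplicates):
  because book because: 3
  because because book: 2
  because book book: 2
  book because sleep: 2
  book book because: 2
  sleep train because: 2
  train because book: 2
8 duplicate windows → 36 − 8 = 28 distinct.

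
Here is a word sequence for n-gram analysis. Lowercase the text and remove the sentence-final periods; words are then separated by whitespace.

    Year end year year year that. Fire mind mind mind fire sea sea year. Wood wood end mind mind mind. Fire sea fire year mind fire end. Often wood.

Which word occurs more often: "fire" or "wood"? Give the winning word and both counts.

"fire": 5 occurrences
"wood": 3 occurrences

"fire" (5 vs 3)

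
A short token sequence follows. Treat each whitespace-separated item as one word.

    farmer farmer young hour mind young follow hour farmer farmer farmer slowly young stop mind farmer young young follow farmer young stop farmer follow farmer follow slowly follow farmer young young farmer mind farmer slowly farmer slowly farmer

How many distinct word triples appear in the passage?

33

38 tokens → 36 trigram windows in total.
Repeated trigrams (each contributes count−1 duplicates):
  farmer slowly farmer: 2
  farmer young young: 2
  follow farmer young: 2
3 duplicate windows → 36 − 3 = 33 distinct.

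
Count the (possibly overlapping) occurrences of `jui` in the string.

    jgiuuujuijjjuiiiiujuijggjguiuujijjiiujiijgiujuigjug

Sliding a length-3 window over the 51 characters (49 positions):
  position 7–9: jui
  position 12–14: jui
  position 19–21: jui
  position 45–47: jui

4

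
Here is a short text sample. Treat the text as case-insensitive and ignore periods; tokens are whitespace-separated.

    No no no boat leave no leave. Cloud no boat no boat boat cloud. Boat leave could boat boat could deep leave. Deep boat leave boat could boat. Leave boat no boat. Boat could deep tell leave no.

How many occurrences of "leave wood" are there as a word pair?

Scanning the 37 overlapping bigram windows for "leave wood":
  (none found)

0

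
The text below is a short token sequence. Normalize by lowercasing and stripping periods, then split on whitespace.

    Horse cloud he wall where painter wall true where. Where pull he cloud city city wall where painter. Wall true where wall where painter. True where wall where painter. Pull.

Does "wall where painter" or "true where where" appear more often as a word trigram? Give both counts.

"wall where painter" (4 vs 1)

"wall where painter": 4 occurrences
"true where where": 1 occurrence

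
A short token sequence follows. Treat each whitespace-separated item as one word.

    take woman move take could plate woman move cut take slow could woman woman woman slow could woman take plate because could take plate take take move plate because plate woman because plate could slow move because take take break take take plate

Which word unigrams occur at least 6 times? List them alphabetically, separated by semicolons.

plate; take; woman

Unigram counts meeting the condition (at least 6 times):
  plate: 7
  take: 11
  woman: 7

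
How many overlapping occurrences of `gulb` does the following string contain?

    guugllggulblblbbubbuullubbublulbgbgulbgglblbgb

Sliding a length-4 window over the 46 characters (43 positions):
  position 8–11: gulb
  position 35–38: gulb

2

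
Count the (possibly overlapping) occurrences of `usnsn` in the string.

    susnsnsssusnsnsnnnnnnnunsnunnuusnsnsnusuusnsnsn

4

Sliding a length-5 window over the 47 characters (43 positions):
  position 2–6: usnsn
  position 10–14: usnsn
  position 31–35: usnsn
  position 41–45: usnsn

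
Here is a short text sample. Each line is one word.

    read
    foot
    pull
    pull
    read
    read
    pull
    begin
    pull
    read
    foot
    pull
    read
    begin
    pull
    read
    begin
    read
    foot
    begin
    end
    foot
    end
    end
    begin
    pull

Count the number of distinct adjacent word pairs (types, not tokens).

16

26 tokens → 25 bigram windows in total.
Repeated bigrams (each contributes count−1 duplicates):
  pull read: 4
  begin pull: 3
  read foot: 3
  foot pull: 2
  read begin: 2
9 duplicate windows → 25 − 9 = 16 distinct.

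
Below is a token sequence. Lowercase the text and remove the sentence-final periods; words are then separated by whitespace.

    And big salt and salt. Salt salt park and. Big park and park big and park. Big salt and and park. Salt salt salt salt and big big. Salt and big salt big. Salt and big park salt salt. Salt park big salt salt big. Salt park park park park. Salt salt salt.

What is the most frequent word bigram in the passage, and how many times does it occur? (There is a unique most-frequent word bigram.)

"salt salt", 10 times

Bigram frequencies (highest first):
  salt salt: 10
  big salt: 7
  and big: 5
  salt and: 5
  salt park: 3
  and park: 3
  … (10 more, each ≤ 3)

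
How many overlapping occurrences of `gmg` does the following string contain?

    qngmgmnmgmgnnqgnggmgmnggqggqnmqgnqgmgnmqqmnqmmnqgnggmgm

5

Sliding a length-3 window over the 55 characters (53 positions):
  position 3–5: gmg
  position 9–11: gmg
  position 18–20: gmg
  position 35–37: gmg
  position 52–54: gmg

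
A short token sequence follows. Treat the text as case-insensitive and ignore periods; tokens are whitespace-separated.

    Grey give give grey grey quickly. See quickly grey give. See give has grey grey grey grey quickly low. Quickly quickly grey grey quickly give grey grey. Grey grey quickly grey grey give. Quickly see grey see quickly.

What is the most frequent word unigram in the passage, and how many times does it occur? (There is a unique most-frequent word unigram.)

Unigram frequencies (highest first):
  grey: 17
  quickly: 9
  give: 6
  see: 4
  has: 1
  low: 1

"grey", 17 times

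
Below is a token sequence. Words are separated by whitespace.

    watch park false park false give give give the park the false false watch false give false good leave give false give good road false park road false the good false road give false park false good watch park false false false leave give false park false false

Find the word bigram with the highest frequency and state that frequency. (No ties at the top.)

"park false", 5 times

Bigram frequencies (highest first):
  park false: 5
  false park: 4
  false false: 4
  give false: 4
  false give: 3
  watch park: 2
  … (21 more, each ≤ 2)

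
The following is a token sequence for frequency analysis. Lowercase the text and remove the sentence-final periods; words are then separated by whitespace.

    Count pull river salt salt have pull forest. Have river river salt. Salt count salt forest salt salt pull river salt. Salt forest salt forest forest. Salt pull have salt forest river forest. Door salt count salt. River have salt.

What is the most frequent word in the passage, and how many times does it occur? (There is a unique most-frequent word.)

Unigram frequencies (highest first):
  salt: 15
  forest: 7
  river: 6
  pull: 4
  have: 4
  count: 3
  … (1 more, each ≤ 1)

"salt", 15 times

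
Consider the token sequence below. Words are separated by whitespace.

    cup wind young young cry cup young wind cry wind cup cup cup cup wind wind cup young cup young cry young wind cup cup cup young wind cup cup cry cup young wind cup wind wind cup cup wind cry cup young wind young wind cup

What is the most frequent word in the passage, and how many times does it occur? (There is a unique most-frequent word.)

Unigram frequencies (highest first):
  cup: 19
  wind: 13
  young: 10
  cry: 5

"cup", 19 times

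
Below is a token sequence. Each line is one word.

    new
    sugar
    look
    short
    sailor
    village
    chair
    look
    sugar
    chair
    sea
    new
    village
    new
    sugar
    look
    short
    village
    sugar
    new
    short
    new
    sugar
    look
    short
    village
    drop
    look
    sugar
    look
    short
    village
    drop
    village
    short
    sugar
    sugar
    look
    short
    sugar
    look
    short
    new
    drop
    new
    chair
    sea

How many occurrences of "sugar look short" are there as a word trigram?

Scanning the 45 overlapping trigram windows for "sugar look short":
  position 2–4: sugar look short
  position 15–17: sugar look short
  position 23–25: sugar look short
  position 29–31: sugar look short
  position 37–39: sugar look short
  position 40–42: sugar look short

6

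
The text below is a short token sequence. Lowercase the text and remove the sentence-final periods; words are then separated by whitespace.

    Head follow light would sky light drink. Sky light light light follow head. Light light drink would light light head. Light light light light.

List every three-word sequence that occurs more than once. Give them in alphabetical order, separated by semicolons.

head light light; light light light

Trigram counts meeting the condition (more than once):
  head light light: 2
  light light light: 3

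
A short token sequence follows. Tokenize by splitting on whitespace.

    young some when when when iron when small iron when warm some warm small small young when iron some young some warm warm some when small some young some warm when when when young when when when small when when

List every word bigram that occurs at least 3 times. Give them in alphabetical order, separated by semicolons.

some warm; when small; when when; young some

Bigram counts meeting the condition (at least 3 times):
  some warm: 3
  when small: 3
  when when: 7
  young some: 3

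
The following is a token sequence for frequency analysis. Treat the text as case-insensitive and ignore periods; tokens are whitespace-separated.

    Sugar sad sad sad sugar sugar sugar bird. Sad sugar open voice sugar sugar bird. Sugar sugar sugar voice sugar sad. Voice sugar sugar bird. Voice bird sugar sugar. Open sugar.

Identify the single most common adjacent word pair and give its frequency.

Bigram frequencies (highest first):
  sugar sugar: 7
  sugar bird: 3
  voice sugar: 3
  sugar sad: 2
  sad sad: 2
  sad sugar: 2
  … (9 more, each ≤ 2)

"sugar sugar", 7 times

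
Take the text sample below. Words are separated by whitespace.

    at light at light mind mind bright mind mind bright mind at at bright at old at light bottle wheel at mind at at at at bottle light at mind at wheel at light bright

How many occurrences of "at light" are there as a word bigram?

4

Scanning the 34 overlapping bigram windows for "at light":
  position 1–2: at light
  position 3–4: at light
  position 17–18: at light
  position 33–34: at light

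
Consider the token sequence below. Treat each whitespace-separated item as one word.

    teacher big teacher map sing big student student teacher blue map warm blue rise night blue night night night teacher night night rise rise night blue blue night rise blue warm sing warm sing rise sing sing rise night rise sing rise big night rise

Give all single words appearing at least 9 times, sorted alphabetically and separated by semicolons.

night; rise

Unigram counts meeting the condition (at least 9 times):
  night: 10
  rise: 9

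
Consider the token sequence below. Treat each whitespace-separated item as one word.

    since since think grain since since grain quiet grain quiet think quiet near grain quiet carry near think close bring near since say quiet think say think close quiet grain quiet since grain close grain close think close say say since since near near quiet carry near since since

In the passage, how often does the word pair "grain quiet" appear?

4

Scanning the 48 overlapping bigram windows for "grain quiet":
  position 7–8: grain quiet
  position 9–10: grain quiet
  position 14–15: grain quiet
  position 30–31: grain quiet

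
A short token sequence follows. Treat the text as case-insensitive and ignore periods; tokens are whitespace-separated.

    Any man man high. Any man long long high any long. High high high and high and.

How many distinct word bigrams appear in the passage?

11

17 tokens → 16 bigram windows in total.
Repeated bigrams (each contributes count−1 duplicates):
  any man: 2
  high and: 2
  high any: 2
  high high: 2
  long high: 2
5 duplicate windows → 16 − 5 = 11 distinct.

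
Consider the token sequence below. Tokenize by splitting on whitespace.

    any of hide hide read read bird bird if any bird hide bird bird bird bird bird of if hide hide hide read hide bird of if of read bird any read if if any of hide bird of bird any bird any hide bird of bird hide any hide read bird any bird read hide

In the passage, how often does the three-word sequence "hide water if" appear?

0

Scanning the 54 overlapping trigram windows for "hide water if":
  (none found)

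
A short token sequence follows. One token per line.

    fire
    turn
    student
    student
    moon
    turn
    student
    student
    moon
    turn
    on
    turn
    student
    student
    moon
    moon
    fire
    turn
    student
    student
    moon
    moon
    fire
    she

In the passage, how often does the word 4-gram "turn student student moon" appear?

4

Scanning the 21 overlapping 4-gram windows for "turn student student moon":
  position 2–5: turn student student moon
  position 6–9: turn student student moon
  position 12–15: turn student student moon
  position 18–21: turn student student moon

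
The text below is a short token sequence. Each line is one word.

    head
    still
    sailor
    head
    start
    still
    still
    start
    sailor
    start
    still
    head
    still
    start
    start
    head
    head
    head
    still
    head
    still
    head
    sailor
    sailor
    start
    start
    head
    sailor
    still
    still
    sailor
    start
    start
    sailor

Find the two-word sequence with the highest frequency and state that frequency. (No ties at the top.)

"head still", 4 times

Bigram frequencies (highest first):
  head still: 4
  sailor start: 3
  still head: 3
  start start: 3
  still sailor: 2
  start still: 2
  … (10 more, each ≤ 2)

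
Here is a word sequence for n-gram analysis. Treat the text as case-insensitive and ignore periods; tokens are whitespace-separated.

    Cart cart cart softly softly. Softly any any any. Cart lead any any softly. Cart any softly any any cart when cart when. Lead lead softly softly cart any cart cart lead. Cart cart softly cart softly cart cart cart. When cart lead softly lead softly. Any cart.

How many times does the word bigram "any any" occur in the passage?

4

Scanning the 47 overlapping bigram windows for "any any":
  position 7–8: any any
  position 8–9: any any
  position 12–13: any any
  position 18–19: any any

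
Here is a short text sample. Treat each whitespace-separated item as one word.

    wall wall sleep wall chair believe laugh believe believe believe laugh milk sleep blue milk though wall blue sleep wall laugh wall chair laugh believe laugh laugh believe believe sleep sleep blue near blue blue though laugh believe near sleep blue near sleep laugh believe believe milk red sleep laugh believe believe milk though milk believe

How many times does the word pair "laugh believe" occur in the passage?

Scanning the 55 overlapping bigram windows for "laugh believe":
  position 7–8: laugh believe
  position 24–25: laugh believe
  position 27–28: laugh believe
  position 37–38: laugh believe
  position 44–45: laugh believe
  position 50–51: laugh believe

6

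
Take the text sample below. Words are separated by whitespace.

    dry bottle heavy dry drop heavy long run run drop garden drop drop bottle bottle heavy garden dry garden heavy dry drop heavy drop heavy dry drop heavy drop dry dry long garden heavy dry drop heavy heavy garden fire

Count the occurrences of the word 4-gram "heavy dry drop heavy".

4

Scanning the 37 overlapping 4-gram windows for "heavy dry drop heavy":
  position 3–6: heavy dry drop heavy
  position 20–23: heavy dry drop heavy
  position 25–28: heavy dry drop heavy
  position 34–37: heavy dry drop heavy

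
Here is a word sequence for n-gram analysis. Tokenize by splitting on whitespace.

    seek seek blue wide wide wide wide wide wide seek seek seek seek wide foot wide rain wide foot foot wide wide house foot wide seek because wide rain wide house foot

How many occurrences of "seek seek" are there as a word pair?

Scanning the 31 overlapping bigram windows for "seek seek":
  position 1–2: seek seek
  position 10–11: seek seek
  position 11–12: seek seek
  position 12–13: seek seek

4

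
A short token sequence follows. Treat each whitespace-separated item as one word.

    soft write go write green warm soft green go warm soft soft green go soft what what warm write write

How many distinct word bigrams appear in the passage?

20 tokens → 19 bigram windows in total.
Repeated bigrams (each contributes count−1 duplicates):
  green go: 2
  soft green: 2
  warm soft: 2
3 duplicate windows → 19 − 3 = 16 distinct.

16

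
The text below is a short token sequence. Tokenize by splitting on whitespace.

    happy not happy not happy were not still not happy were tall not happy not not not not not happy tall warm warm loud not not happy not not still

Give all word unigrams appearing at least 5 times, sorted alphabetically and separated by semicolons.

Unigram counts meeting the condition (at least 5 times):
  happy: 7
  not: 14

happy; not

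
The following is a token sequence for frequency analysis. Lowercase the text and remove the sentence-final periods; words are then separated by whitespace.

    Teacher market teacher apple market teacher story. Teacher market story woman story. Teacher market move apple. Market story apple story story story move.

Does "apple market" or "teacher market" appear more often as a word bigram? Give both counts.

"apple market": 2 occurrences
"teacher market": 3 occurrences

"teacher market" (3 vs 2)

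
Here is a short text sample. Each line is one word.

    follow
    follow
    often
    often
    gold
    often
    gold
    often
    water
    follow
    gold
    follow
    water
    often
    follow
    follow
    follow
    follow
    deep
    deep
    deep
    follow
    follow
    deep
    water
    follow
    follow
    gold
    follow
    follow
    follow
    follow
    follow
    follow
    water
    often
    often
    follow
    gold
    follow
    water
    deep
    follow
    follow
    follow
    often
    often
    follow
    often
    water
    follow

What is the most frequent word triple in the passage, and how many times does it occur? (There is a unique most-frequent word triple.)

"follow follow follow", 7 times

Trigram frequencies (highest first):
  follow follow follow: 7
  follow gold follow: 3
  follow follow often: 2
  follow often often: 2
  often gold often: 2
  often water follow: 2
  … (26 more, each ≤ 2)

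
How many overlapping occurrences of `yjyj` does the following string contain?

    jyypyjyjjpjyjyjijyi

Sliding a length-4 window over the 19 characters (16 positions):
  position 5–8: yjyj
  position 12–15: yjyj

2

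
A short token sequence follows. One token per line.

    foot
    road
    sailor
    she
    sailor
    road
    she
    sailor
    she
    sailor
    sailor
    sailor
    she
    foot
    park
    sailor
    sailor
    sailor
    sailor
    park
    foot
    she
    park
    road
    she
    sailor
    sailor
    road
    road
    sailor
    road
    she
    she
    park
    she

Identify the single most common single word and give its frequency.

"sailor", 13 times

Unigram frequencies (highest first):
  sailor: 13
  she: 9
  road: 6
  park: 4
  foot: 3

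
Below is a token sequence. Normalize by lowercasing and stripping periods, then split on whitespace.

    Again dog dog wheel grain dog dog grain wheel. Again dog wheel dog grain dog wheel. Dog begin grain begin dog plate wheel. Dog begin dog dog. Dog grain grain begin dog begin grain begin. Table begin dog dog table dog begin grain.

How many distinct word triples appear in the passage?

33

43 tokens → 41 trigram windows in total.
Repeated trigrams (each contributes count−1 duplicates):
  dog begin grain: 3
  begin dog dog: 2
  begin grain begin: 2
  dog dog grain: 2
  dog wheel dog: 2
  grain begin dog: 2
  wheel dog begin: 2
8 duplicate windows → 41 − 8 = 33 distinct.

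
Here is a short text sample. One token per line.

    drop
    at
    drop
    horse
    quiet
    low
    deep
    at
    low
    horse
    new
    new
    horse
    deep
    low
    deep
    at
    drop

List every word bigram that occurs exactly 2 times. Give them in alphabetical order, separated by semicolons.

at drop; deep at; low deep

Bigram counts meeting the condition (exactly 2 times):
  at drop: 2
  deep at: 2
  low deep: 2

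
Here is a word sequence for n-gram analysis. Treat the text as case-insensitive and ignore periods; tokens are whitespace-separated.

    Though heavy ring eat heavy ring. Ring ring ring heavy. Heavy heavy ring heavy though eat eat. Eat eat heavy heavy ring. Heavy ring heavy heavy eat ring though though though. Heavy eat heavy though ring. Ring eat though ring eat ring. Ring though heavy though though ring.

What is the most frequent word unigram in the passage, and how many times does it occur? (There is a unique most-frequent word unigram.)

"ring", 15 times

Unigram frequencies (highest first):
  ring: 15
  heavy: 14
  though: 10
  eat: 9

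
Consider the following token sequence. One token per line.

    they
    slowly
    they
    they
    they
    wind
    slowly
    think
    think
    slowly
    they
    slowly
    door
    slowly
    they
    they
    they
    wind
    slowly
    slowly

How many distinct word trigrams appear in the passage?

14

20 tokens → 18 trigram windows in total.
Repeated trigrams (each contributes count−1 duplicates):
  slowly they they: 2
  they they they: 2
  they they wind: 2
  they wind slowly: 2
4 duplicate windows → 18 − 4 = 14 distinct.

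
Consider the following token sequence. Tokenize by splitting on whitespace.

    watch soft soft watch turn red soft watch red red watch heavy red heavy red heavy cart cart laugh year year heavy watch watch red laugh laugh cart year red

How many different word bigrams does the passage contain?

30 tokens → 29 bigram windows in total.
Repeated bigrams (each contributes count−1 duplicates):
  heavy red: 2
  red heavy: 2
  soft watch: 2
  watch red: 2
4 duplicate windows → 29 − 4 = 25 distinct.

25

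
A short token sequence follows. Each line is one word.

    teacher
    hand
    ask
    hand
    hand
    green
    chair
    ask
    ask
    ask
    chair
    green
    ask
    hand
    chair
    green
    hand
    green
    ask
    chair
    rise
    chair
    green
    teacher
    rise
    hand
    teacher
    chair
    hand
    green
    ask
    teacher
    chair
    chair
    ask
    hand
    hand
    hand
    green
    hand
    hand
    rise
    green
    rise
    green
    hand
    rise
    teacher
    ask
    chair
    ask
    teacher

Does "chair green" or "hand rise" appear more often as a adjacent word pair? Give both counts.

"chair green": 3 occurrences
"hand rise": 2 occurrences

"chair green" (3 vs 2)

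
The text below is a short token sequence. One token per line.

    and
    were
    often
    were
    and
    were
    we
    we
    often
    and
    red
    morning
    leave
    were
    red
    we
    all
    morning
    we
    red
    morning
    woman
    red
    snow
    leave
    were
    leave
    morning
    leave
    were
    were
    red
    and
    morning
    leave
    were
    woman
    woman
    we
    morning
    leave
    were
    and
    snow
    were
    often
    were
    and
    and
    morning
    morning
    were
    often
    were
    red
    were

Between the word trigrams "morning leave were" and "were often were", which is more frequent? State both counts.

"morning leave were": 4 occurrences
"were often were": 3 occurrences

"morning leave were" (4 vs 3)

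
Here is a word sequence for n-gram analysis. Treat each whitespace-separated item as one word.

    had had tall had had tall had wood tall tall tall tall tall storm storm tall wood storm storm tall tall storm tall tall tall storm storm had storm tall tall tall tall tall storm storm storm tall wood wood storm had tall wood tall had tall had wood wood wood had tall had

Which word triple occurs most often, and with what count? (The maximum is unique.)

"tall tall tall", 7 times

Trigram frequencies (highest first):
  tall tall tall: 7
  had tall had: 4
  tall tall storm: 4
  tall storm storm: 3
  storm storm tall: 3
  storm tall tall: 3
  … (25 more, each ≤ 2)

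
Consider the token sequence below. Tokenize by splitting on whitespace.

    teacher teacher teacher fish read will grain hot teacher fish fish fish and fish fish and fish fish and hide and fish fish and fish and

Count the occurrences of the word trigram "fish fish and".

Scanning the 24 overlapping trigram windows for "fish fish and":
  position 11–13: fish fish and
  position 14–16: fish fish and
  position 17–19: fish fish and
  position 22–24: fish fish and

4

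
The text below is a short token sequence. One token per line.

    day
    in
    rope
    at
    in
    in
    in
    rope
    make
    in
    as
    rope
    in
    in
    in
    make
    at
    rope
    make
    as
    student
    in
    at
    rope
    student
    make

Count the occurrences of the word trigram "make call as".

Scanning the 24 overlapping trigram windows for "make call as":
  (none found)

0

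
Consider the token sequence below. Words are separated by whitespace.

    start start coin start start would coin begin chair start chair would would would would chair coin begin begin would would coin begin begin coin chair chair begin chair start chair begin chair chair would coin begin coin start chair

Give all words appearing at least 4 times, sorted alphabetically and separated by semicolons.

begin; chair; coin; start; would

Unigram counts meeting the condition (at least 4 times):
  begin: 8
  chair: 10
  coin: 7
  start: 7
  would: 8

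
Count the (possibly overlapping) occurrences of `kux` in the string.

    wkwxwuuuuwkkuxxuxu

1

Sliding a length-3 window over the 18 characters (16 positions):
  position 12–14: kux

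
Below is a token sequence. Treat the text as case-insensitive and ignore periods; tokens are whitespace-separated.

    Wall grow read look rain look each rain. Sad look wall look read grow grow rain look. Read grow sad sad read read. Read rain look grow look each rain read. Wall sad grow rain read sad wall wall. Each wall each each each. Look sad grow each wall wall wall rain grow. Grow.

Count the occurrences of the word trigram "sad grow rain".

1

Scanning the 52 overlapping trigram windows for "sad grow rain":
  position 33–35: sad grow rain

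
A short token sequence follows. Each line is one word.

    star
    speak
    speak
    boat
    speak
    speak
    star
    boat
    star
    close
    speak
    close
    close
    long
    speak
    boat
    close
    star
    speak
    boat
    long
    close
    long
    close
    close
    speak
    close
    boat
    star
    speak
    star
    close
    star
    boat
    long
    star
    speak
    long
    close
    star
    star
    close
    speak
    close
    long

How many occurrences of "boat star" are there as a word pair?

2

Scanning the 44 overlapping bigram windows for "boat star":
  position 8–9: boat star
  position 28–29: boat star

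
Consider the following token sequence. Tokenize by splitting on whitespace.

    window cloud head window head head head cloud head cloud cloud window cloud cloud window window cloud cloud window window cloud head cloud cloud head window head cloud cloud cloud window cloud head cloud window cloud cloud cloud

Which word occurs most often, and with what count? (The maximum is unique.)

"cloud", 19 times

Unigram frequencies (highest first):
  cloud: 19
  window: 10
  head: 9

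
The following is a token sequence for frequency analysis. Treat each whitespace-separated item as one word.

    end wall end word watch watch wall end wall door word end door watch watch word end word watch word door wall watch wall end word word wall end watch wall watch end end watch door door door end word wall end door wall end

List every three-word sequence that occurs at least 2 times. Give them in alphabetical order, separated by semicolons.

end word watch; wall end word; watch wall end; word wall end

Trigram counts meeting the condition (at least 2 times):
  end word watch: 2
  wall end word: 2
  watch wall end: 2
  word wall end: 2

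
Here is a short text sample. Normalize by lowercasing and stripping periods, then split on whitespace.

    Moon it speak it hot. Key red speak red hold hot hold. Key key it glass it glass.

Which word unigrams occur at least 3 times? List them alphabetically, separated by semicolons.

it; key

Unigram counts meeting the condition (at least 3 times):
  it: 4
  key: 3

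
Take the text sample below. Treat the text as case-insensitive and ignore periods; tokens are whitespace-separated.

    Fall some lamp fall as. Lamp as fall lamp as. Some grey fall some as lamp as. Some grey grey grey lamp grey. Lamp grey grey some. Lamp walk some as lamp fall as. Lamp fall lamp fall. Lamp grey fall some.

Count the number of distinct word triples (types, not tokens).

42 tokens → 40 trigram windows in total.
Repeated trigrams (each contributes count−1 duplicates):
  as lamp as: 2
  as lamp fall: 2
  as some grey: 2
  fall as lamp: 2
  grey fall some: 2
  grey lamp grey: 2
  lamp as some: 2
  lamp fall as: 2
  … (2 more repeated)
10 duplicate windows → 40 − 10 = 30 distinct.

30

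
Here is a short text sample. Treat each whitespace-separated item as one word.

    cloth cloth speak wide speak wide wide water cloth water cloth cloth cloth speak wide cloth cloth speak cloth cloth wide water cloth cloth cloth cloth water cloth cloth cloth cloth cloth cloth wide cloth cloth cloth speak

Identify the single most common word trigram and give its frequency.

"cloth cloth cloth", 8 times

Trigram frequencies (highest first):
  cloth cloth cloth: 8
  cloth cloth speak: 4
  water cloth cloth: 3
  cloth speak wide: 2
  wide water cloth: 2
  cloth water cloth: 2
  … (13 more, each ≤ 2)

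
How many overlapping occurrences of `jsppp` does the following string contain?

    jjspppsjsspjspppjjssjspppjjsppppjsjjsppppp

Sliding a length-5 window over the 42 characters (38 positions):
  position 2–6: jsppp
  position 12–16: jsppp
  position 21–25: jsppp
  position 27–31: jsppp
  position 36–40: jsppp

5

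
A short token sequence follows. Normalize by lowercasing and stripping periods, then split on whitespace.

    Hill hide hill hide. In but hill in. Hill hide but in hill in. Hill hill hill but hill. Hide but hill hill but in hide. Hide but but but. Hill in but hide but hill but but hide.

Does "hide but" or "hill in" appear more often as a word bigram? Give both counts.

"hide but": 4 occurrences
"hill in": 3 occurrences

"hide but" (4 vs 3)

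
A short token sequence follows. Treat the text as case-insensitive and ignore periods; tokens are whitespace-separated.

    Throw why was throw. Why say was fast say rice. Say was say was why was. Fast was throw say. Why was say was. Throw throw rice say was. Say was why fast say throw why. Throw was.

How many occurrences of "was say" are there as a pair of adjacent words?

3

Scanning the 37 overlapping bigram windows for "was say":
  position 12–13: was say
  position 22–23: was say
  position 29–30: was say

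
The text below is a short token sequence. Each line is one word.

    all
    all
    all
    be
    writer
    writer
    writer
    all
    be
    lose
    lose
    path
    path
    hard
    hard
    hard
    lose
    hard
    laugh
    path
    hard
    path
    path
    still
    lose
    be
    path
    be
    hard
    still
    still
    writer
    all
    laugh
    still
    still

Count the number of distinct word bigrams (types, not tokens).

27

36 tokens → 35 bigram windows in total.
Repeated bigrams (each contributes count−1 duplicates):
  all all: 2
  all be: 2
  hard hard: 2
  path hard: 2
  path path: 2
  still still: 2
  writer all: 2
  writer writer: 2
8 duplicate windows → 35 − 8 = 27 distinct.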